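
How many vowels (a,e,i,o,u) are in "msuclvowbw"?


Input string: 'msuclvowbw'
Operation: count vowels (a, e, i, o, u)
Scan: s[0]='m', s[1]='s', s[2]='u' (vowel), s[3]='c', s[4]='l', s[5]='v', s[6]='o' (vowel), s[7]='w', s[8]='b', s[9]='w'
Vowels found: 2
Result: 2


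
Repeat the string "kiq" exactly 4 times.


Input string: 'kiq'
Operation: repeat 4 times
Concatenation: 'kiq' + 'kiq' + 'kiq' + 'kiq'
Result: kiqkiqkiqkiq


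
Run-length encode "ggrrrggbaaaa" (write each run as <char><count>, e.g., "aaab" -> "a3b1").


Input: 'ggrrrggbaaaa'
Operation: identify consecutive runs
Runs: 'gg' -> g2, 'rrr' -> r3, 'gg' -> g2, 'b' -> b1, 'aaaa' -> a4
Encoded: g2r3g2b1a4


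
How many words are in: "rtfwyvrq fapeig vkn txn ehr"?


Input string: 'rtfwyvrq fapeig vkn txn ehr'
Operation: split by spaces
Words found: 'rtfwyvrq', 'fapeig', 'vkn', 'txn', 'ehr'
Word count: 5


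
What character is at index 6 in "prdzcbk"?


Input string: 'prdzcbk'
Operation: get character at index 6
Index mapping: s[0]='p', s[1]='r', s[2]='d', s[3]='z', s[4]='c', s[5]='b', s[6]='k'
Result: 'k'


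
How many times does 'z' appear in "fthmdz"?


Input string: 'fthmdz'
Target character: 'z'
Scan each position: s[5]='z'
Matches found at indices: 5
Total: 1


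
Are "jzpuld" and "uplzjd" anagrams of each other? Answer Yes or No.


String 1: 'jzpuld' -> sorted: 'djlpuz'
String 2: 'uplzjd' -> sorted: 'djlpuz'
Compare sorted forms: 'djlpuz' == 'djlpuz'
Anagram: Yes


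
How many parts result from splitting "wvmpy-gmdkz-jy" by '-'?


Input string: 'wvmpy-gmdkz-jy'
Delimiter: '-'
Split result: 'wvmpy', 'gmdkz', 'jy'
Number of parts: 3


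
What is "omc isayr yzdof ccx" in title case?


Input string: 'omc isayr yzdof ccx'
Operation: capitalize first letter of each word
Word transformations: 'omc'->'Omc', 'isayr'->'Isayr', 'yzdof'->'Yzdof', 'ccx'->'Ccx'
Result: Omc Isayr Yzdof Ccx


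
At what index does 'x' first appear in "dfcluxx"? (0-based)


Input string: 'dfcluxx'
Target: 'x'
Scanning left to right: s[0]='d', s[1]='f', s[2]='c', s[3]='l', s[4]='u', s[5]='x'
First match at index: 5


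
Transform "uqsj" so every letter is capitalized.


Input string: 'uqsj'
Operation: convert each letter to uppercase
Mapping: 'u'->'U', 'q'->'Q', 's'->'S', 'j'->'J'
Result: UQSJ


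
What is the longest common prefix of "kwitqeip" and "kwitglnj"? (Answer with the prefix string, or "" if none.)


String 1: 'kwitqeip'
String 2: 'kwitglnj'
Compare position by position:
pos 0: 'k' vs 'k' match
pos 1: 'w' vs 'w' match
pos 2: 'i' vs 'i' match
pos 3: 't' vs 't' match
pos 4: 'q' vs 'g' differ -> stop
Longest common prefix: "kwit" (length 4)


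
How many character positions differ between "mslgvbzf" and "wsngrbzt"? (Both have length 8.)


String 1: 'mslgvbzf'
String 2: 'wsngrbzt'
Compare each position: pos 0: 'm'!='w', pos 1: 's'=='s', pos 2: 'l'!='n', pos 3: 'g'=='g', pos 4: 'v'!='r', pos 5: 'b'=='b', pos 6: 'z'=='z', pos 7: 'f'!='t'
Differing positions: 4
Hamming distance: 4


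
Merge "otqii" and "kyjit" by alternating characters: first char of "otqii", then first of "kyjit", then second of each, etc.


String 1: 'otqii'
String 2: 'kyjit'
Operation: alternate characters
Pairs: 'o'+'k', 't'+'y', 'q'+'j', 'i'+'i', 'i'+'t'
Result: oktyqjiiit


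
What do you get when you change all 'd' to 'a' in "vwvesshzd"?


Input string: 'vwvesshzd'
Operation: replace 'd' with 'a'
Positions of 'd': 8
After replacement: vwvesshza


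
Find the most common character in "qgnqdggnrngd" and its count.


Input: 'qgnqdggnrngd'
Operation: tally each character
Counts: 'd':2, 'g':4, 'n':3, 'q':2, 'r':1
Maximum: 'g' appears 4 times


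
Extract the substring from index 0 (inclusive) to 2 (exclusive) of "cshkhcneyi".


Input string: 'cshkhcneyi'
Operation: slice [0:2]
Extract characters: s[0]='c', s[1]='s'
Result: cs


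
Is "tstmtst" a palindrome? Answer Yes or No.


Input string: 'tstmtst'
Reversed: 'tstmtst'
Compare pairs: s[0]='t' vs s[6]='t' (match), s[1]='s' vs s[5]='s' (match), s[2]='t' vs s[4]='t' (match)
Palindrome: Yes


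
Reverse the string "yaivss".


Input string: 'yaivss'
Operation: reverse character order
Original order: 'y' -> 'a' -> 'i' -> 'v' -> 's' -> 's'
Reversed order: 's' -> 's' -> 'v' -> 'i' -> 'a' -> 'y'
Result: ssviay


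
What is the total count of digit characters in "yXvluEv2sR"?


Input string: 'yXvluEv2sR'
Operation: count digit characters (0-9)
Scan: 'y', 'X', 'v', 'l', 'u', 'E', 'v', '2'(digit), 's', 'R'
Digits found: 1
Result: 1


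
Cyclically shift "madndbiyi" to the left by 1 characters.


Input: 'madndbiyi', shift = 1
Operation: split at index 1 and swap parts
Front part s[0:1] = 'm'
Back part s[1:] = 'adndbiyi'
Rotated = back + front = 'adndbiyi' + 'm'
Result: adndbiyim


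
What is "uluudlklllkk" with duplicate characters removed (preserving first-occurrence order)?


Input: 'uluudlklllkk'
Operation: keep first occurrence of each character
Scan: s[0]='u' new -> keep; s[1]='l' new -> keep; s[2]='u' seen -> skip; s[3]='u' seen -> skip; s[4]='d' new -> keep; s[5]='l' seen -> skip; s[6]='k' new -> keep; s[7]='l' seen -> skip; s[8]='l' seen -> skip; s[9]='l' seen -> skip; s[10]='k' seen -> skip; s[11]='k' seen -> skip
Result: uldk


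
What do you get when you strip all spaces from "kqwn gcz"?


Input string: 'kqwn gcz'
Operation: remove all spaces
Words: 'kqwn', 'gcz'
Join without spaces: kqwngcz


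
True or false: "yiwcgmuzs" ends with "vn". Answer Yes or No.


Input string: 'yiwcgmuzs'
Suffix to check: 'vn'
Last 2 characters of input: 'zs'
Match: False
Result: No


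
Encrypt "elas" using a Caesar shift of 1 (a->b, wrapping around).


Input: 'elas', shift = 1
Operation: for each letter, (position + 1) mod 26
Mapping: 'e'(4+1=5)->'f', 'l'(11+1=12)->'m', 'a'(0+1=1)->'b', 's'(18+1=19)->'t'
Result: fmbt


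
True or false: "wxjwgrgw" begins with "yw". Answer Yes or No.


Input string: 'wxjwgrgw'
Prefix to check: 'yw'
First 2 characters of input: 'wx'
Match: False
Result: No


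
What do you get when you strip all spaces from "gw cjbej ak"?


Input string: 'gw cjbej ak'
Operation: remove all spaces
Words: 'gw', 'cjbej', 'ak'
Join without spaces: gwcjbejak


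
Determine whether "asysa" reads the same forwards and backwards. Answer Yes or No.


Input string: 'asysa'
Reversed: 'asysa'
Compare pairs: s[0]='a' vs s[4]='a' (match), s[1]='s' vs s[3]='s' (match)
Palindrome: Yes


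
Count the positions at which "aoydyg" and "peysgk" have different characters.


String 1: 'aoydyg'
String 2: 'peysgk'
Compare each position: pos 0: 'a'!='p', pos 1: 'o'!='e', pos 2: 'y'=='y', pos 3: 'd'!='s', pos 4: 'y'!='g', pos 5: 'g'!='k'
Differing positions: 5
Hamming distance: 5


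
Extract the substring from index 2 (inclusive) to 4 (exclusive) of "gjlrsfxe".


Input string: 'gjlrsfxe'
Operation: slice [2:4]
Extract characters: s[2]='l', s[3]='r'
Result: lr


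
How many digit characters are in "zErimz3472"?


Input string: 'zErimz3472'
Operation: count digit characters (0-9)
Scan: 'z', 'E', 'r', 'i', 'm', 'z', '3'(digit), '4'(digit), '7'(digit), '2'(digit)
Digits found: 4
Result: 4


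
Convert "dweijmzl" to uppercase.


Input string: 'dweijmzl'
Operation: convert each letter to uppercase
Mapping: 'd'->'D', 'w'->'W', 'e'->'E', 'i'->'I', 'j'->'J', 'm'->'M', 'z'->'Z', 'l'->'L'
Result: DWEIJMZL


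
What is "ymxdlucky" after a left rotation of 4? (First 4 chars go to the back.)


Input: 'ymxdlucky', shift = 4
Operation: split at index 4 and swap parts
Front part s[0:4] = 'ymxd'
Back part s[4:] = 'lucky'
Rotated = back + front = 'lucky' + 'ymxd'
Result: luckyymxd


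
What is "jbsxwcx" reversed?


Input string: 'jbsxwcx'
Operation: reverse character order
Original order: 'j' -> 'b' -> 's' -> 'x' -> 'w' -> 'c' -> 'x'
Reversed order: 'x' -> 'c' -> 'w' -> 'x' -> 's' -> 'b' -> 'j'
Result: xcwxsbj


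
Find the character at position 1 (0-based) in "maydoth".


Input string: 'maydoth'
Operation: get character at index 1
Index mapping: s[0]='m', s[1]='a'
Result: 'a'


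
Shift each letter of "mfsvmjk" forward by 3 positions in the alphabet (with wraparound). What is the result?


Input: 'mfsvmjk', shift = 3
Operation: for each letter, (position + 3) mod 26
Mapping: 'm'(12+3=15)->'p', 'f'(5+3=8)->'i', 's'(18+3=21)->'v', 'v'(21+3=24)->'y', 'm'(12+3=15)->'p', 'j'(9+3=12)->'m', 'k'(10+3=13)->'n'
Result: pivypmn


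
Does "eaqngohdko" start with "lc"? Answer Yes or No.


Input string: 'eaqngohdko'
Prefix to check: 'lc'
First 2 characters of input: 'ea'
Match: False
Result: No


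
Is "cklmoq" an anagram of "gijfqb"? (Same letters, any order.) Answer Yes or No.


String 1: 'gijfqb' -> sorted: 'bfgijq'
String 2: 'cklmoq' -> sorted: 'cklmoq'
Compare sorted forms: 'bfgijq' != 'cklmoq'
Anagram: No


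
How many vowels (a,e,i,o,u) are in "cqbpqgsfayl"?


Input string: 'cqbpqgsfayl'
Operation: count vowels (a, e, i, o, u)
Scan: s[0]='c', s[1]='q', s[2]='b', s[3]='p', s[4]='q', s[5]='g', s[6]='s', s[7]='f', s[8]='a' (vowel), s[9]='y', s[10]='l'
Vowels found: 1
Result: 1


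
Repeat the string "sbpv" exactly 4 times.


Input string: 'sbpv'
Operation: repeat 4 times
Concatenation: 'sbpv' + 'sbpv' + 'sbpv' + 'sbpv'
Result: sbpvsbpvsbpvsbpv


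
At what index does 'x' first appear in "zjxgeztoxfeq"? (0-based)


Input string: 'zjxgeztoxfeq'
Target: 'x'
Scanning left to right: s[0]='z', s[1]='j', s[2]='x'
First match at index: 2


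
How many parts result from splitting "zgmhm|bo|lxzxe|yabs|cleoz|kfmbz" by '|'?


Input string: 'zgmhm|bo|lxzxe|yabs|cleoz|kfmbz'
Delimiter: '|'
Split result: 'zgmhm', 'bo', 'lxzxe', 'yabs', 'cleoz', 'kfmbz'
Number of parts: 6


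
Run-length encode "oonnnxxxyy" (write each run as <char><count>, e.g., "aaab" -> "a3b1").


Input: 'oonnnxxxyy'
Operation: identify consecutive runs
Runs: 'oo' -> o2, 'nnn' -> n3, 'xxx' -> x3, 'yy' -> y2
Encoded: o2n3x3y2


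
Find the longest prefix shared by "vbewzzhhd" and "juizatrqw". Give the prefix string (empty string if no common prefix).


String 1: 'vbewzzhhd'
String 2: 'juizatrqw'
Compare position by position:
pos 0: 'v' vs 'j' differ -> stop
Longest common prefix: "" (length 0)


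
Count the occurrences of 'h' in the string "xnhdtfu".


Input string: 'xnhdtfu'
Target character: 'h'
Scan each position: s[2]='h'
Matches found at indices: 2
Total: 1


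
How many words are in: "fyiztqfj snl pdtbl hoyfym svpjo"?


Input string: 'fyiztqfj snl pdtbl hoyfym svpjo'
Operation: split by spaces
Words found: 'fyiztqfj', 'snl', 'pdtbl', 'hoyfym', 'svpjo'
Word count: 5


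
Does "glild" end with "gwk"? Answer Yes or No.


Input string: 'glild'
Suffix to check: 'gwk'
Last 3 characters of input: 'ild'
Match: False
Result: No


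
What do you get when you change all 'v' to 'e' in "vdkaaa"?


Input string: 'vdkaaa'
Operation: replace 'v' with 'e'
Positions of 'v': 0
After replacement: edkaaa


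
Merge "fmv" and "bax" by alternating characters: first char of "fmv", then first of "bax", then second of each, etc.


String 1: 'fmv'
String 2: 'bax'
Operation: alternate characters
Pairs: 'f'+'b', 'm'+'a', 'v'+'x'
Result: fbmavx


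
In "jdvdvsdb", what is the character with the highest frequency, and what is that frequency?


Input: 'jdvdvsdb'
Operation: tally each character
Counts: 'b':1, 'd':3, 'j':1, 's':1, 'v':2
Maximum: 'd' appears 3 times


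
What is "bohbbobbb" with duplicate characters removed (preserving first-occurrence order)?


Input: 'bohbbobbb'
Operation: keep first occurrence of each character
Scan: s[0]='b' new -> keep; s[1]='o' new -> keep; s[2]='h' new -> keep; s[3]='b' seen -> skip; s[4]='b' seen -> skip; s[5]='o' seen -> skip; s[6]='b' seen -> skip; s[7]='b' seen -> skip; s[8]='b' seen -> skip
Result: boh


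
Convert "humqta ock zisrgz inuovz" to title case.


Input string: 'humqta ock zisrgz inuovz'
Operation: capitalize first letter of each word
Word transformations: 'humqta'->'Humqta', 'ock'->'Ock', 'zisrgz'->'Zisrgz', 'inuovz'->'Inuovz'
Result: Humqta Ock Zisrgz Inuovz


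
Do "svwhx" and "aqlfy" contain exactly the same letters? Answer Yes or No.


String 1: 'svwhx' -> sorted: 'hsvwx'
String 2: 'aqlfy' -> sorted: 'aflqy'
Compare sorted forms: 'hsvwx' != 'aflqy'
Anagram: No


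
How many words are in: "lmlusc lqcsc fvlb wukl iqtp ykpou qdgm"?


Input string: 'lmlusc lqcsc fvlb wukl iqtp ykpou qdgm'
Operation: split by spaces
Words found: 'lmlusc', 'lqcsc', 'fvlb', 'wukl', 'iqtp', 'ykpou', 'qdgm'
Word count: 7


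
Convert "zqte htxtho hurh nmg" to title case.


Input string: 'zqte htxtho hurh nmg'
Operation: capitalize first letter of each word
Word transformations: 'zqte'->'Zqte', 'htxtho'->'Htxtho', 'hurh'->'Hurh', 'nmg'->'Nmg'
Result: Zqte Htxtho Hurh Nmg


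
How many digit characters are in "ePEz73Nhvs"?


Input string: 'ePEz73Nhvs'
Operation: count digit characters (0-9)
Scan: 'e', 'P', 'E', 'z', '7'(digit), '3'(digit), 'N', 'h', 'v', 's'
Digits found: 2
Result: 2


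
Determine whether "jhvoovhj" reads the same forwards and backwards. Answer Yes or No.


Input string: 'jhvoovhj'
Reversed: 'jhvoovhj'
Compare pairs: s[0]='j' vs s[7]='j' (match), s[1]='h' vs s[6]='h' (match), s[2]='v' vs s[5]='v' (match), s[3]='o' vs s[4]='o' (match)
Palindrome: Yes


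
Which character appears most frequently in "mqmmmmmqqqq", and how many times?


Input: 'mqmmmmmqqqq'
Operation: tally each character
Counts: 'm':6, 'q':5
Maximum: 'm' appears 6 times


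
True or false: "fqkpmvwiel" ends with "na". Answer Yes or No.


Input string: 'fqkpmvwiel'
Suffix to check: 'na'
Last 2 characters of input: 'el'
Match: False
Result: No


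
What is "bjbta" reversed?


Input string: 'bjbta'
Operation: reverse character order
Original order: 'b' -> 'j' -> 'b' -> 't' -> 'a'
Reversed order: 'a' -> 't' -> 'b' -> 'j' -> 'b'
Result: atbjb


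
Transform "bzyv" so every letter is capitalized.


Input string: 'bzyv'
Operation: convert each letter to uppercase
Mapping: 'b'->'B', 'z'->'Z', 'y'->'Y', 'v'->'V'
Result: BZYV


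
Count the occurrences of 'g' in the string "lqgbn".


Input string: 'lqgbn'
Target character: 'g'
Scan each position: s[2]='g'
Matches found at indices: 2
Total: 1


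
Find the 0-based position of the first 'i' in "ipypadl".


Input string: 'ipypadl'
Target: 'i'
Scanning left to right: s[0]='i'
First match at index: 0


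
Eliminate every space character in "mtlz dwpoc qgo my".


Input string: 'mtlz dwpoc qgo my'
Operation: remove all spaces
Words: 'mtlz', 'dwpoc', 'qgo', 'my'
Join without spaces: mtlzdwpocqgomy


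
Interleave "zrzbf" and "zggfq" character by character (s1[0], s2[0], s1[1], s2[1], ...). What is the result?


String 1: 'zrzbf'
String 2: 'zggfq'
Operation: alternate characters
Pairs: 'z'+'z', 'r'+'g', 'z'+'g', 'b'+'f', 'f'+'q'
Result: zzrgzgbffq


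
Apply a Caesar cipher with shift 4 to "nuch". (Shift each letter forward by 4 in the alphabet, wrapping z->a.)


Input: 'nuch', shift = 4
Operation: for each letter, (position + 4) mod 26
Mapping: 'n'(13+4=17)->'r', 'u'(20+4=24)->'y', 'c'(2+4=6)->'g', 'h'(7+4=11)->'l'
Result: rygl


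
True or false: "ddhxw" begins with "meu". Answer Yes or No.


Input string: 'ddhxw'
Prefix to check: 'meu'
First 3 characters of input: 'ddh'
Match: False
Result: No


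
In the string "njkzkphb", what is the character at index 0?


Input string: 'njkzkphb'
Operation: get character at index 0
Index mapping: s[0]='n'
Result: 'n'


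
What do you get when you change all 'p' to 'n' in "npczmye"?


Input string: 'npczmye'
Operation: replace 'p' with 'n'
Positions of 'p': 1
After replacement: nnczmye


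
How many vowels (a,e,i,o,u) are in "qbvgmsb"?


Input string: 'qbvgmsb'
Operation: count vowels (a, e, i, o, u)
Scan: s[0]='q', s[1]='b', s[2]='v', s[3]='g', s[4]='m', s[5]='s', s[6]='b'
Vowels found: 0
Result: 0


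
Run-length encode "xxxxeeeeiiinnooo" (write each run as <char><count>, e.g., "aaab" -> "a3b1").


Input: 'xxxxeeeeiiinnooo'
Operation: identify consecutive runs
Runs: 'xxxx' -> x4, 'eeee' -> e4, 'iii' -> i3, 'nn' -> n2, 'ooo' -> o3
Encoded: x4e4i3n2o3


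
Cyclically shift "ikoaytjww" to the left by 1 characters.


Input: 'ikoaytjww', shift = 1
Operation: split at index 1 and swap parts
Front part s[0:1] = 'i'
Back part s[1:] = 'koaytjww'
Rotated = back + front = 'koaytjww' + 'i'
Result: koaytjwwi


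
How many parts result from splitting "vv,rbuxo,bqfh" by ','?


Input string: 'vv,rbuxo,bqfh'
Delimiter: ','
Split result: 'vv', 'rbuxo', 'bqfh'
Number of parts: 3


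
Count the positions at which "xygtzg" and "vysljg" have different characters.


String 1: 'xygtzg'
String 2: 'vysljg'
Compare each position: pos 0: 'x'!='v', pos 1: 'y'=='y', pos 2: 'g'!='s', pos 3: 't'!='l', pos 4: 'z'!='j', pos 5: 'g'=='g'
Differing positions: 4
Hamming distance: 4


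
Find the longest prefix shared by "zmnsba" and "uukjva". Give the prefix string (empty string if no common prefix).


String 1: 'zmnsba'
String 2: 'uukjva'
Compare position by position:
pos 0: 'z' vs 'u' differ -> stop
Longest common prefix: "" (length 0)


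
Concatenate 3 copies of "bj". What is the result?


Input string: 'bj'
Operation: repeat 3 times
Concatenation: 'bj' + 'bj' + 'bj'
Result: bjbjbj


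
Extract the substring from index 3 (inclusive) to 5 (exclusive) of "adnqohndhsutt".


Input string: 'adnqohndhsutt'
Operation: slice [3:5]
Extract characters: s[3]='q', s[4]='o'
Result: qo


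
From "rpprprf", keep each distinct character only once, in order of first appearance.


Input: 'rpprprf'
Operation: keep first occurrence of each character
Scan: s[0]='r' new -> keep; s[1]='p' new -> keep; s[2]='p' seen -> skip; s[3]='r' seen -> skip; s[4]='p' seen -> skip; s[5]='r' seen -> skip; s[6]='f' new -> keep
Result: rpf


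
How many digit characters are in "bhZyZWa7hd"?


Input string: 'bhZyZWa7hd'
Operation: count digit characters (0-9)
Scan: 'b', 'h', 'Z', 'y', 'Z', 'W', 'a', '7'(digit), 'h', 'd'
Digits found: 1
Result: 1


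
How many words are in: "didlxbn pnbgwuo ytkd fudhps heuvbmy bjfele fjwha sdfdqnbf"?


Input string: 'didlxbn pnbgwuo ytkd fudhps heuvbmy bjfele fjwha sdfdqnbf'
Operation: split by spaces
Words found: 'didlxbn', 'pnbgwuo', 'ytkd', 'fudhps', 'heuvbmy', 'bjfele', 'fjwha', 'sdfdqnbf'
Word count: 8


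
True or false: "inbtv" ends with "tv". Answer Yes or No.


Input string: 'inbtv'
Suffix to check: 'tv'
Last 2 characters of input: 'tv'
Match: True
Result: Yes


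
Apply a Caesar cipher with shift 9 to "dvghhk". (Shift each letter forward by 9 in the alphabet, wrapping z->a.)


Input: 'dvghhk', shift = 9
Operation: for each letter, (position + 9) mod 26
Mapping: 'd'(3+9=12)->'m', 'v'(21+9=30, 30 mod 26=4)->'e', 'g'(6+9=15)->'p', 'h'(7+9=16)->'q', 'h'(7+9=16)->'q', 'k'(10+9=19)->'t'
Result: mepqqt


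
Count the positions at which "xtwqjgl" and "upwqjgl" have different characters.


String 1: 'xtwqjgl'
String 2: 'upwqjgl'
Compare each position: pos 0: 'x'!='u', pos 1: 't'!='p', pos 2: 'w'=='w', pos 3: 'q'=='q', pos 4: 'j'=='j', pos 5: 'g'=='g', pos 6: 'l'=='l'
Differing positions: 2
Hamming distance: 2


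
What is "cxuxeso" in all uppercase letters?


Input string: 'cxuxeso'
Operation: convert each letter to uppercase
Mapping: 'c'->'C', 'x'->'X', 'u'->'U', 'x'->'X', 'e'->'E', 's'->'S', 'o'->'O'
Result: CXUXESO


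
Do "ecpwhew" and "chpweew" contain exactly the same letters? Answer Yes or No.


String 1: 'ecpwhew' -> sorted: 'ceehpww'
String 2: 'chpweew' -> sorted: 'ceehpww'
Compare sorted forms: 'ceehpww' == 'ceehpww'
Anagram: Yes


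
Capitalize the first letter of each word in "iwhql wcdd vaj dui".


Input string: 'iwhql wcdd vaj dui'
Operation: capitalize first letter of each word
Word transformations: 'iwhql'->'Iwhql', 'wcdd'->'Wcdd', 'vaj'->'Vaj', 'dui'->'Dui'
Result: Iwhql Wcdd Vaj Dui


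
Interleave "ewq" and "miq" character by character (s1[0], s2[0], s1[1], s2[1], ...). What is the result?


String 1: 'ewq'
String 2: 'miq'
Operation: alternate characters
Pairs: 'e'+'m', 'w'+'i', 'q'+'q'
Result: emwiqq


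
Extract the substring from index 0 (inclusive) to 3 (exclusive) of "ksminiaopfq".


Input string: 'ksminiaopfq'
Operation: slice [0:3]
Extract characters: s[0]='k', s[1]='s', s[2]='m'
Result: ksm


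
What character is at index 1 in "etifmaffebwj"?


Input string: 'etifmaffebwj'
Operation: get character at index 1
Index mapping: s[0]='e', s[1]='t'
Result: 't'


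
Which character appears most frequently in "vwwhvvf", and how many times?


Input: 'vwwhvvf'
Operation: tally each character
Counts: 'f':1, 'h':1, 'v':3, 'w':2
Maximum: 'v' appears 3 times


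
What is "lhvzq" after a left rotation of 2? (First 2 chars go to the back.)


Input: 'lhvzq', shift = 2
Operation: split at index 2 and swap parts
Front part s[0:2] = 'lh'
Back part s[2:] = 'vzq'
Rotated = back + front = 'vzq' + 'lh'
Result: vzqlh


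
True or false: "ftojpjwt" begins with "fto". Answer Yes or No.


Input string: 'ftojpjwt'
Prefix to check: 'fto'
First 3 characters of input: 'fto'
Match: True
Result: Yes


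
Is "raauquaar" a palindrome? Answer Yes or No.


Input string: 'raauquaar'
Reversed: 'raauquaar'
Compare pairs: s[0]='r' vs s[8]='r' (match), s[1]='a' vs s[7]='a' (match), s[2]='a' vs s[6]='a' (match), s[3]='u' vs s[5]='u' (match)
Palindrome: Yes


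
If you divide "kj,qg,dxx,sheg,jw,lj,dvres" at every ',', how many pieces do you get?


Input string: 'kj,qg,dxx,sheg,jw,lj,dvres'
Delimiter: ','
Split result: 'kj', 'qg', 'dxx', 'sheg', 'jw', 'lj', 'dvres'
Number of parts: 7


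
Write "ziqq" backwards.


Input string: 'ziqq'
Operation: reverse character order
Original order: 'z' -> 'i' -> 'q' -> 'q'
Reversed order: 'q' -> 'q' -> 'i' -> 'z'
Result: qqiz


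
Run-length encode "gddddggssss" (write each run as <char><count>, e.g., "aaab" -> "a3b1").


Input: 'gddddggssss'
Operation: identify consecutive runs
Runs: 'g' -> g1, 'dddd' -> d4, 'gg' -> g2, 'ssss' -> s4
Encoded: g1d4g2s4


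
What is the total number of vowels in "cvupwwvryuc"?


Input string: 'cvupwwvryuc'
Operation: count vowels (a, e, i, o, u)
Scan: s[0]='c', s[1]='v', s[2]='u' (vowel), s[3]='p', s[4]='w', s[5]='w', s[6]='v', s[7]='r', s[8]='y', s[9]='u' (vowel), s[10]='c'
Vowels found: 2
Result: 2


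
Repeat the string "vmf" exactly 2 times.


Input string: 'vmf'
Operation: repeat 2 times
Concatenation: 'vmf' + 'vmf'
Result: vmfvmf


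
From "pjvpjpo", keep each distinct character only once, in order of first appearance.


Input: 'pjvpjpo'
Operation: keep first occurrence of each character
Scan: s[0]='p' new -> keep; s[1]='j' new -> keep; s[2]='v' new -> keep; s[3]='p' seen -> skip; s[4]='j' seen -> skip; s[5]='p' seen -> skip; s[6]='o' new -> keep
Result: pjvo


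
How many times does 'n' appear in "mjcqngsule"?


Input string: 'mjcqngsule'
Target character: 'n'
Scan each position: s[4]='n'
Matches found at indices: 4
Total: 1


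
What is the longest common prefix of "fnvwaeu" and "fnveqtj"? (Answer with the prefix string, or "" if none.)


String 1: 'fnvwaeu'
String 2: 'fnveqtj'
Compare position by position:
pos 0: 'f' vs 'f' match
pos 1: 'n' vs 'n' match
pos 2: 'v' vs 'v' match
pos 3: 'w' vs 'e' differ -> stop
Longest common prefix: "fnv" (length 3)


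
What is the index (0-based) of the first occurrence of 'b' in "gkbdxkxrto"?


Input string: 'gkbdxkxrto'
Target: 'b'
Scanning left to right: s[0]='g', s[1]='k', s[2]='b'
First match at index: 2


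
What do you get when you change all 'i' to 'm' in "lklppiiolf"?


Input string: 'lklppiiolf'
Operation: replace 'i' with 'm'
Positions of 'i': 5, 6
After replacement: lklppmmolf


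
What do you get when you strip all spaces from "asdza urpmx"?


Input string: 'asdza urpmx'
Operation: remove all spaces
Words: 'asdza', 'urpmx'
Join without spaces: asdzaurpmx


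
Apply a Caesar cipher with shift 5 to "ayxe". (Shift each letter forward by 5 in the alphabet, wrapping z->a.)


Input: 'ayxe', shift = 5
Operation: for each letter, (position + 5) mod 26
Mapping: 'a'(0+5=5)->'f', 'y'(24+5=29, 29 mod 26=3)->'d', 'x'(23+5=28, 28 mod 26=2)->'c', 'e'(4+5=9)->'j'
Result: fdcj


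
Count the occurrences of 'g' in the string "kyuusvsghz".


Input string: 'kyuusvsghz'
Target character: 'g'
Scan each position: s[7]='g'
Matches found at indices: 7
Total: 1


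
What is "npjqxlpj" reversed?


Input string: 'npjqxlpj'
Operation: reverse character order
Original order: 'n' -> 'p' -> 'j' -> 'q' -> 'x' -> 'l' -> 'p' -> 'j'
Reversed order: 'j' -> 'p' -> 'l' -> 'x' -> 'q' -> 'j' -> 'p' -> 'n'
Result: jplxqjpn


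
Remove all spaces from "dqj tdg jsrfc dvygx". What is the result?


Input string: 'dqj tdg jsrfc dvygx'
Operation: remove all spaces
Words: 'dqj', 'tdg', 'jsrfc', 'dvygx'
Join without spaces: dqjtdgjsrfcdvygx


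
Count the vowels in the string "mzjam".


Input string: 'mzjam'
Operation: count vowels (a, e, i, o, u)
Scan: s[0]='m', s[1]='z', s[2]='j', s[3]='a' (vowel), s[4]='m'
Vowels found: 1
Result: 1


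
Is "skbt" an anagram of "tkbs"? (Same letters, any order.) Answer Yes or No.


String 1: 'tkbs' -> sorted: 'bkst'
String 2: 'skbt' -> sorted: 'bkst'
Compare sorted forms: 'bkst' == 'bkst'
Anagram: Yes


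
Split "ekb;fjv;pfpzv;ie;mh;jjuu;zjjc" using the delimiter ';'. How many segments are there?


Input string: 'ekb;fjv;pfpzv;ie;mh;jjuu;zjjc'
Delimiter: ';'
Split result: 'ekb', 'fjv', 'pfpzv', 'ie', 'mh', 'jjuu', 'zjjc'
Number of parts: 7


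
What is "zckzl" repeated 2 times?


Input string: 'zckzl'
Operation: repeat 2 times
Concatenation: 'zckzl' + 'zckzl'
Result: zckzlzckzl


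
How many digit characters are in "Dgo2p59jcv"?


Input string: 'Dgo2p59jcv'
Operation: count digit characters (0-9)
Scan: 'D', 'g', 'o', '2'(digit), 'p', '5'(digit), '9'(digit), 'j', 'c', 'v'
Digits found: 3
Result: 3


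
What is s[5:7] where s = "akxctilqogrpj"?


Input string: 'akxctilqogrpj'
Operation: slice [5:7]
Extract characters: s[5]='i', s[6]='l'
Result: il


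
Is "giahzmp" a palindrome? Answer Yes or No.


Input string: 'giahzmp'
Reversed: 'pmzhaig'
Compare pairs: s[0]='g' vs s[6]='p' (mismatch), s[1]='i' vs s[5]='m' (mismatch), s[2]='a' vs s[4]='z' (mismatch)
Palindrome: No


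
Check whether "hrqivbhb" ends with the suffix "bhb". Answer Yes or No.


Input string: 'hrqivbhb'
Suffix to check: 'bhb'
Last 3 characters of input: 'bhb'
Match: True
Result: Yes


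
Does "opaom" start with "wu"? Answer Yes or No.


Input string: 'opaom'
Prefix to check: 'wu'
First 2 characters of input: 'op'
Match: False
Result: No


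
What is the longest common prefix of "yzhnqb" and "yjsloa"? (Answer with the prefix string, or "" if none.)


String 1: 'yzhnqb'
String 2: 'yjsloa'
Compare position by position:
pos 0: 'y' vs 'y' match
pos 1: 'z' vs 'j' differ -> stop
Longest common prefix: "y" (length 1)


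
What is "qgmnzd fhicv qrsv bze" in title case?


Input string: 'qgmnzd fhicv qrsv bze'
Operation: capitalize first letter of each word
Word transformations: 'qgmnzd'->'Qgmnzd', 'fhicv'->'Fhicv', 'qrsv'->'Qrsv', 'bze'->'Bze'
Result: Qgmnzd Fhicv Qrsv Bze


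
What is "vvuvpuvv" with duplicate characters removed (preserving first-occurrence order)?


Input: 'vvuvpuvv'
Operation: keep first occurrence of each character
Scan: s[0]='v' new -> keep; s[1]='v' seen -> skip; s[2]='u' new -> keep; s[3]='v' seen -> skip; s[4]='p' new -> keep; s[5]='u' seen -> skip; s[6]='v' seen -> skip; s[7]='v' seen -> skip
Result: vup


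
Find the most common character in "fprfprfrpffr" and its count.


Input: 'fprfprfrpffr'
Operation: tally each character
Counts: 'f':5, 'p':3, 'r':4
Maximum: 'f' appears 5 times


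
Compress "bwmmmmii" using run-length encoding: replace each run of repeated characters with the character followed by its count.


Input: 'bwmmmmii'
Operation: identify consecutive runs
Runs: 'b' -> b1, 'w' -> w1, 'mmmm' -> m4, 'ii' -> i2
Encoded: b1w1m4i2


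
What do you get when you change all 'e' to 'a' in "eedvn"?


Input string: 'eedvn'
Operation: replace 'e' with 'a'
Positions of 'e': 0, 1
After replacement: aadvn


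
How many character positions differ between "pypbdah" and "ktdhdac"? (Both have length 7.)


String 1: 'pypbdah'
String 2: 'ktdhdac'
Compare each position: pos 0: 'p'!='k', pos 1: 'y'!='t', pos 2: 'p'!='d', pos 3: 'b'!='h', pos 4: 'd'=='d', pos 5: 'a'=='a', pos 6: 'h'!='c'
Differing positions: 5
Hamming distance: 5


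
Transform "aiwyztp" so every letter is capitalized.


Input string: 'aiwyztp'
Operation: convert each letter to uppercase
Mapping: 'a'->'A', 'i'->'I', 'w'->'W', 'y'->'Y', 'z'->'Z', 't'->'T', 'p'->'P'
Result: AIWYZTP


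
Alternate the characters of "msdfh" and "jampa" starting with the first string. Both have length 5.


String 1: 'msdfh'
String 2: 'jampa'
Operation: alternate characters
Pairs: 'm'+'j', 's'+'a', 'd'+'m', 'f'+'p', 'h'+'a'
Result: mjsadmfpha


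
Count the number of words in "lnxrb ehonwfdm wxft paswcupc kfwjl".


Input string: 'lnxrb ehonwfdm wxft paswcupc kfwjl'
Operation: split by spaces
Words found: 'lnxrb', 'ehonwfdm', 'wxft', 'paswcupc', 'kfwjl'
Word count: 5


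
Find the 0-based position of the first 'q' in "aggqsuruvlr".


Input string: 'aggqsuruvlr'
Target: 'q'
Scanning left to right: s[0]='a', s[1]='g', s[2]='g', s[3]='q'
First match at index: 3


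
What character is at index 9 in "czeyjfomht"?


Input string: 'czeyjfomht'
Operation: get character at index 9
Index mapping: s[0]='c', s[1]='z', s[2]='e', s[3]='y', s[4]='j', s[5]='f', s[6]='o', s[7]='m', s[8]='h', s[9]='t'
Result: 't'


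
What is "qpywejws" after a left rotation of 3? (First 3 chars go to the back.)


Input: 'qpywejws', shift = 3
Operation: split at index 3 and swap parts
Front part s[0:3] = 'qpy'
Back part s[3:] = 'wejws'
Rotated = back + front = 'wejws' + 'qpy'
Result: wejwsqpy


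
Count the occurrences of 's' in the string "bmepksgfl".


Input string: 'bmepksgfl'
Target character: 's'
Scan each position: s[5]='s'
Matches found at indices: 5
Total: 1


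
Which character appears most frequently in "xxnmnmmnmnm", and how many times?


Input: 'xxnmnmmnmnm'
Operation: tally each character
Counts: 'm':5, 'n':4, 'x':2
Maximum: 'm' appears 5 times


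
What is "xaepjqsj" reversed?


Input string: 'xaepjqsj'
Operation: reverse character order
Original order: 'x' -> 'a' -> 'e' -> 'p' -> 'j' -> 'q' -> 's' -> 'j'
Reversed order: 'j' -> 's' -> 'q' -> 'j' -> 'p' -> 'e' -> 'a' -> 'x'
Result: jsqjpeax


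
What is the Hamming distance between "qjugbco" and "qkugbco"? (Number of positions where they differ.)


String 1: 'qjugbco'
String 2: 'qkugbco'
Compare each position: pos 0: 'q'=='q', pos 1: 'j'!='k', pos 2: 'u'=='u', pos 3: 'g'=='g', pos 4: 'b'=='b', pos 5: 'c'=='c', pos 6: 'o'=='o'
Differing positions: 1
Hamming distance: 1


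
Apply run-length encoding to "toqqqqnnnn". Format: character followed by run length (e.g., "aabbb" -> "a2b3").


Input: 'toqqqqnnnn'
Operation: identify consecutive runs
Runs: 't' -> t1, 'o' -> o1, 'qqqq' -> q4, 'nnnn' -> n4
Encoded: t1o1q4n4


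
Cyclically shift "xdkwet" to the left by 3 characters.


Input: 'xdkwet', shift = 3
Operation: split at index 3 and swap parts
Front part s[0:3] = 'xdk'
Back part s[3:] = 'wet'
Rotated = back + front = 'wet' + 'xdk'
Result: wetxdk


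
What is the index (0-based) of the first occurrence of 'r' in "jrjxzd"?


Input string: 'jrjxzd'
Target: 'r'
Scanning left to right: s[0]='j', s[1]='r'
First match at index: 1


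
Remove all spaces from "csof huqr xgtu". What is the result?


Input string: 'csof huqr xgtu'
Operation: remove all spaces
Words: 'csof', 'huqr', 'xgtu'
Join without spaces: csofhuqrxgtu


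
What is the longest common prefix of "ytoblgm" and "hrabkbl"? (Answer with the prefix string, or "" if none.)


String 1: 'ytoblgm'
String 2: 'hrabkbl'
Compare position by position:
pos 0: 'y' vs 'h' differ -> stop
Longest common prefix: "" (length 0)


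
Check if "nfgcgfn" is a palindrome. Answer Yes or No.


Input string: 'nfgcgfn'
Reversed: 'nfgcgfn'
Compare pairs: s[0]='n' vs s[6]='n' (match), s[1]='f' vs s[5]='f' (match), s[2]='g' vs s[4]='g' (match)
Palindrome: Yes


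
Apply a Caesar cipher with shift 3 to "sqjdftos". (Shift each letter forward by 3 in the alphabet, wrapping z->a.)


Input: 'sqjdftos', shift = 3
Operation: for each letter, (position + 3) mod 26
Mapping: 's'(18+3=21)->'v', 'q'(16+3=19)->'t', 'j'(9+3=12)->'m', 'd'(3+3=6)->'g', 'f'(5+3=8)->'i', 't'(19+3=22)->'w', 'o'(14+3=17)->'r', 's'(18+3=21)->'v'
Result: vtmgiwrv


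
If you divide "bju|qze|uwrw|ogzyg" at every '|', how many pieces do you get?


Input string: 'bju|qze|uwrw|ogzyg'
Delimiter: '|'
Split result: 'bju', 'qze', 'uwrw', 'ogzyg'
Number of parts: 4


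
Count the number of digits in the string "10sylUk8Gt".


Input string: '10sylUk8Gt'
Operation: count digit characters (0-9)
Scan: '1'(digit), '0'(digit), 's', 'y', 'l', 'U', 'k', '8'(digit), 'G', 't'
Digits found: 3
Result: 3


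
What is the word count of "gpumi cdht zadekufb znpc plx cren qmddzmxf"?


Input string: 'gpumi cdht zadekufb znpc plx cren qmddzmxf'
Operation: split by spaces
Words found: 'gpumi', 'cdht', 'zadekufb', 'znpc', 'plx', 'cren', 'qmddzmxf'
Word count: 7


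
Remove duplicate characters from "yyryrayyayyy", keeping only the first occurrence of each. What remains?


Input: 'yyryrayyayyy'
Operation: keep first occurrence of each character
Scan: s[0]='y' new -> keep; s[1]='y' seen -> skip; s[2]='r' new -> keep; s[3]='y' seen -> skip; s[4]='r' seen -> skip; s[5]='a' new -> keep; s[6]='y' seen -> skip; s[7]='y' seen -> skip; s[8]='a' seen -> skip; s[9]='y' seen -> skip; s[10]='y' seen -> skip; s[11]='y' seen -> skip
Result: yra


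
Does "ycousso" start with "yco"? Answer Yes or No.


Input string: 'ycousso'
Prefix to check: 'yco'
First 3 characters of input: 'yco'
Match: True
Result: Yes


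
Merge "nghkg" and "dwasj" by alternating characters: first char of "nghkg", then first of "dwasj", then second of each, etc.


String 1: 'nghkg'
String 2: 'dwasj'
Operation: alternate characters
Pairs: 'n'+'d', 'g'+'w', 'h'+'a', 'k'+'s', 'g'+'j'
Result: ndgwhaksgj


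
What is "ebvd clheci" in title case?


Input string: 'ebvd clheci'
Operation: capitalize first letter of each word
Word transformations: 'ebvd'->'Ebvd', 'clheci'->'Clheci'
Result: Ebvd Clheci


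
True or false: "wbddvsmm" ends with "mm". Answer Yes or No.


Input string: 'wbddvsmm'
Suffix to check: 'mm'
Last 2 characters of input: 'mm'
Match: True
Result: Yes


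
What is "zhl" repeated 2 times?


Input string: 'zhl'
Operation: repeat 2 times
Concatenation: 'zhl' + 'zhl'
Result: zhlzhl


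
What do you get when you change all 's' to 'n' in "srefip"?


Input string: 'srefip'
Operation: replace 's' with 'n'
Positions of 's': 0
After replacement: nrefip


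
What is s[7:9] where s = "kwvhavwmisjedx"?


Input string: 'kwvhavwmisjedx'
Operation: slice [7:9]
Extract characters: s[7]='m', s[8]='i'
Result: mi


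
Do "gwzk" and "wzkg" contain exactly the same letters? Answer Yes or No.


String 1: 'gwzk' -> sorted: 'gkwz'
String 2: 'wzkg' -> sorted: 'gkwz'
Compare sorted forms: 'gkwz' == 'gkwz'
Anagram: Yes


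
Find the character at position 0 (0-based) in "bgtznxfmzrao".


Input string: 'bgtznxfmzrao'
Operation: get character at index 0
Index mapping: s[0]='b'
Result: 'b'


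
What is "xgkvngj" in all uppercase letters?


Input string: 'xgkvngj'
Operation: convert each letter to uppercase
Mapping: 'x'->'X', 'g'->'G', 'k'->'K', 'v'->'V', 'n'->'N', 'g'->'G', 'j'->'J'
Result: XGKVNGJ


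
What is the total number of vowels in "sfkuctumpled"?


Input string: 'sfkuctumpled'
Operation: count vowels (a, e, i, o, u)
Scan: s[0]='s', s[1]='f', s[2]='k', s[3]='u' (vowel), s[4]='c', s[5]='t', s[6]='u' (vowel), s[7]='m', s[8]='p', s[9]='l', s[10]='e' (vowel), s[11]='d'
Vowels found: 3
Result: 3


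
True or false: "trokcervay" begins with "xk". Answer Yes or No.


Input string: 'trokcervay'
Prefix to check: 'xk'
First 2 characters of input: 'tr'
Match: False
Result: No


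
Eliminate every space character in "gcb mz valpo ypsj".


Input string: 'gcb mz valpo ypsj'
Operation: remove all spaces
Words: 'gcb', 'mz', 'valpo', 'ypsj'
Join without spaces: gcbmzvalpoypsj


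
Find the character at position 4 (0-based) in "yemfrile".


Input string: 'yemfrile'
Operation: get character at index 4
Index mapping: s[0]='y', s[1]='e', s[2]='m', s[3]='f', s[4]='r'
Result: 'r'


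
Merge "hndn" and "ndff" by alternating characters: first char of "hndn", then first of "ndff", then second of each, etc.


String 1: 'hndn'
String 2: 'ndff'
Operation: alternate characters
Pairs: 'h'+'n', 'n'+'d', 'd'+'f', 'n'+'f'
Result: hnnddfnf


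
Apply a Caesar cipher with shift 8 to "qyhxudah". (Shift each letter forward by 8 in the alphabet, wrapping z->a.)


Input: 'qyhxudah', shift = 8
Operation: for each letter, (position + 8) mod 26
Mapping: 'q'(16+8=24)->'y', 'y'(24+8=32, 32 mod 26=6)->'g', 'h'(7+8=15)->'p', 'x'(23+8=31, 31 mod 26=5)->'f', 'u'(20+8=28, 28 mod 26=2)->'c', 'd'(3+8=11)->'l', 'a'(0+8=8)->'i', 'h'(7+8=15)->'p'
Result: ygpfclip


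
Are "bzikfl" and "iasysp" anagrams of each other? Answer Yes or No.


String 1: 'bzikfl' -> sorted: 'bfiklz'
String 2: 'iasysp' -> sorted: 'aipssy'
Compare sorted forms: 'bfiklz' != 'aipssy'
Anagram: No


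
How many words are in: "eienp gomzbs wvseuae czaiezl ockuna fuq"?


Input string: 'eienp gomzbs wvseuae czaiezl ockuna fuq'
Operation: split by spaces
Words found: 'eienp', 'gomzbs', 'wvseuae', 'czaiezl', 'ockuna', 'fuq'
Word count: 6


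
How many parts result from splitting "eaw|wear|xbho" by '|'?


Input string: 'eaw|wear|xbho'
Delimiter: '|'
Split result: 'eaw', 'wear', 'xbho'
Number of parts: 3


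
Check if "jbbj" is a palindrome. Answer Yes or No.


Input string: 'jbbj'
Reversed: 'jbbj'
Compare pairs: s[0]='j' vs s[3]='j' (match), s[1]='b' vs s[2]='b' (match)
Palindrome: Yes


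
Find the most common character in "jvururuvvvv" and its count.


Input: 'jvururuvvvv'
Operation: tally each character
Counts: 'j':1, 'r':2, 'u':3, 'v':5
Maximum: 'v' appears 5 times


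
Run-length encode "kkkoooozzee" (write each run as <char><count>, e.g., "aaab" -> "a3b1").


Input: 'kkkoooozzee'
Operation: identify consecutive runs
Runs: 'kkk' -> k3, 'oooo' -> o4, 'zz' -> z2, 'ee' -> e2
Encoded: k3o4z2e2


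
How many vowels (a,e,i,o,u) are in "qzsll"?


Input string: 'qzsll'
Operation: count vowels (a, e, i, o, u)
Scan: s[0]='q', s[1]='z', s[2]='s', s[3]='l', s[4]='l'
Vowels found: 0
Result: 0


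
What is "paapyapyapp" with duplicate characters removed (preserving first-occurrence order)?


Input: 'paapyapyapp'
Operation: keep first occurrence of each character
Scan: s[0]='p' new -> keep; s[1]='a' new -> keep; s[2]='a' seen -> skip; s[3]='p' seen -> skip; s[4]='y' new -> keep; s[5]='a' seen -> skip; s[6]='p' seen -> skip; s[7]='y' seen -> skip; s[8]='a' seen -> skip; s[9]='p' seen -> skip; s[10]='p' seen -> skip
Result: pay


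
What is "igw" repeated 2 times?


Input string: 'igw'
Operation: repeat 2 times
Concatenation: 'igw' + 'igw'
Result: igwigw


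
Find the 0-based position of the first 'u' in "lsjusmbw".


Input string: 'lsjusmbw'
Target: 'u'
Scanning left to right: s[0]='l', s[1]='s', s[2]='j', s[3]='u'
First match at index: 3
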